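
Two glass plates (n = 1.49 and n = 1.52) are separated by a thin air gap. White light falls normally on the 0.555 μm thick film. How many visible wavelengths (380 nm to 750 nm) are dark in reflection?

At the upper boundary (n = 1.49 to n = 1.0) the reflected ray undergoes no phase shift.
At the lower boundary (n = 1.0 to n = 1.52) the reflected ray undergoes a half-wave phase shift.
Net: one phase inversion between the two reflected rays.
For minimum reflection here: 2 n t = m λ.
λ = 2 n t / m = 1110 / m nm.
m=1: 1110 nm (IR); m=2: 555 nm (visible); m=3: 370 nm (UV).

1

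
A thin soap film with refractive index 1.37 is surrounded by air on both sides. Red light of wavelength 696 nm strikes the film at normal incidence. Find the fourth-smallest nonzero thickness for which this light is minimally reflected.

Ray reflecting at the top interface goes from n = 1.0 toward n = 1.37: a half-wave phase shift.
At the lower boundary (n = 1.37 to n = 1.0) the reflected ray undergoes no phase shift.
The two reflections differ by half a wavelength.
With one net inversion, destructive interference in reflection requires 2 n t = m λ.
The fourth-smallest nonzero thickness corresponds to m = 4: t = m λ / (2 n) = 4.00 × 696 / (2 × 1.37) = 1016 nm.

1016 nm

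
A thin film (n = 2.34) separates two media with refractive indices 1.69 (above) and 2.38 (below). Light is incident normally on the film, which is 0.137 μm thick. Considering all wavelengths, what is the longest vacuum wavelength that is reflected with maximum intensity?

641 nm

Ray reflecting at the top interface goes from n = 1.69 toward n = 2.34: a half-wave phase shift.
At the lower boundary (n = 2.34 to n = 2.38) the reflected ray undergoes a half-wave phase shift.
The two reflections carry the same phase change, so no net offset.
With no net inversion, constructive interference in reflection requires 2 n t = m λ.
λ = 2 n t / m. The longest wavelength is m = 1: λ = 2 × 2.34 × 137 / 1.00 = 641 nm.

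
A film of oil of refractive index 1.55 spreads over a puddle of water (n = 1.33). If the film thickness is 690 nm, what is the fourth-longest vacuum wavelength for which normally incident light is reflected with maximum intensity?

Top surface (1.0 → 1.55): reflection off a higher-index medium gives a half-wave phase shift.
Ray reflecting at the bottom interface goes from n = 1.55 toward n = 1.33: no phase shift.
Net: one phase inversion between the two reflected rays.
For bright reflection here: 2 n t = (m + ½) λ.
λ = 2 n t / (m + ½). The fourth-longest wavelength is m = 3: λ = 2 × 1.55 × 690 / 3.50 = 611 nm.

611 nm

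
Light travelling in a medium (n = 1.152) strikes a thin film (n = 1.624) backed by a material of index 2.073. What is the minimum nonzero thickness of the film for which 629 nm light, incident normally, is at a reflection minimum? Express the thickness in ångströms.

968 Å

Top surface (1.152 → 1.624): reflection off a higher-index medium gives a half-wave phase shift.
Bottom surface (1.624 → 2.073): reflection off a higher-index medium gives a half-wave phase shift.
Zero or two π shifts → no net half-wave offset.
So the condition for destructive reflection is 2 n t = (m + ½) λ.
Minimum at m = 0: t = λ / (4 n) = 629 / (4 × 1.624) = 96.8 nm.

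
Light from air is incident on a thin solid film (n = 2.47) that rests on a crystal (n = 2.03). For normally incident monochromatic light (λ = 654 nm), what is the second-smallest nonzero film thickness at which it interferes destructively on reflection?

Ray reflecting at the top interface goes from n = 1.0 toward n = 2.47: a half-wave phase shift.
Bottom surface (2.47 → 2.03): reflection off a lower-index medium gives no phase shift.
The two reflections differ by half a wavelength.
For minimum reflection here: 2 n t = m λ.
The second-smallest nonzero thickness corresponds to m = 2: t = m λ / (2 n) = 2.00 × 654 / (2 × 2.47) = 265 nm.

265 nm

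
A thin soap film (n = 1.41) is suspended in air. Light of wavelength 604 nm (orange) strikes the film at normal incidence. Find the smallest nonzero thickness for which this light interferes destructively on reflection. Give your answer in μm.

Ray reflecting at the top interface goes from n = 1.0 toward n = 1.41: a half-wave phase shift.
At the lower boundary (n = 1.41 to n = 1.0) the reflected ray undergoes no phase shift.
Net: one phase inversion between the two reflected rays.
For dark reflection here: 2 n t = m λ.
The smallest nonzero thickness corresponds to m = 1: t = m λ / (2 n) = 1.00 × 604 / (2 × 1.41) = 214 nm.

0.214 μm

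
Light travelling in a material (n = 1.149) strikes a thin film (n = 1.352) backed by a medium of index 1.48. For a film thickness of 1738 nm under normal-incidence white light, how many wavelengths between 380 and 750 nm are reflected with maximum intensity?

Ray reflecting at the top interface goes from n = 1.149 toward n = 1.352: a half-wave phase shift.
Bottom surface (1.352 → 1.48): reflection off a higher-index medium gives a half-wave phase shift.
Net: no relative phase inversion (both shifts match).
So the condition for constructive reflection is 2 n t = m λ.
λ = 2 n t / m = 4700 / m nm.
m=6: 783 nm (IR); m=7: 671 nm (visible); m=8: 587 nm (visible); m=9: 522 nm (visible); m=10: 470 nm (visible); m=11: 427 nm (visible); m=12: 392 nm (visible); m=13: 362 nm (UV).

6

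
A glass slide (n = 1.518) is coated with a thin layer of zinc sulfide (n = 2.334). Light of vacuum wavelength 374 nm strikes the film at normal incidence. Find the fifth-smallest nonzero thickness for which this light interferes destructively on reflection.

401 nm

Ray reflecting at the top interface goes from n = 1.0 toward n = 2.334: a half-wave phase shift.
Ray reflecting at the bottom interface goes from n = 2.334 toward n = 1.518: no phase shift.
The two reflections differ by half a wavelength.
So the condition for destructive reflection is 2 n t = m λ.
The fifth-smallest nonzero thickness corresponds to m = 5: t = m λ / (2 n) = 5.00 × 374 / (2 × 2.334) = 401 nm.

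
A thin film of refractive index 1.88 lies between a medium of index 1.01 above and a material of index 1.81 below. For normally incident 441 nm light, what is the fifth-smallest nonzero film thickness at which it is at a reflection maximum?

528 nm

At the upper boundary (n = 1.01 to n = 1.88) the reflected ray undergoes a half-wave phase shift.
Bottom surface (1.88 → 1.81): reflection off a lower-index medium gives no phase shift.
The two reflections differ by half a wavelength.
So the condition for constructive reflection is 2 n t = (m + ½) λ.
The fifth-smallest nonzero thickness corresponds to m = 4: t = (m + ½) λ / (2 n) = 4.50 × 441 / (2 × 1.88) = 528 nm.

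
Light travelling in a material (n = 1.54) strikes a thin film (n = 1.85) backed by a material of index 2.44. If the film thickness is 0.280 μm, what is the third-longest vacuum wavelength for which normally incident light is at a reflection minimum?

414 nm

At the upper boundary (n = 1.54 to n = 1.85) the reflected ray undergoes a half-wave phase shift.
Ray reflecting at the bottom interface goes from n = 1.85 toward n = 2.44: a half-wave phase shift.
Net: no relative phase inversion (both shifts match).
So the condition for destructive reflection is 2 n t = (m + ½) λ.
λ = 2 n t / (m + ½). The third-longest wavelength is m = 2: λ = 2 × 1.85 × 280 / 2.50 = 414 nm.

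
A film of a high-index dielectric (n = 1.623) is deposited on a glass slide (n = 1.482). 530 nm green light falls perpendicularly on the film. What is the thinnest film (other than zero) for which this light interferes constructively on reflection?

Top surface (1.0 → 1.623): reflection off a higher-index medium gives a half-wave phase shift.
Bottom surface (1.623 → 1.482): reflection off a lower-index medium gives no phase shift.
The two reflections differ by half a wavelength.
For strong reflection here: 2 n t = (m + ½) λ.
Minimum at m = 0: t = λ / (4 n) = 530 / (4 × 1.623) = 81.6 nm.

81.6 nm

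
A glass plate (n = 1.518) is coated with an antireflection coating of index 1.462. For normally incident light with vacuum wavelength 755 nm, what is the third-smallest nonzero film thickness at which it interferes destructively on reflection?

Ray reflecting at the top interface goes from n = 1.0 toward n = 1.462: a half-wave phase shift.
Ray reflecting at the bottom interface goes from n = 1.462 toward n = 1.518: a half-wave phase shift.
Net: no relative phase inversion (both shifts match).
For weak reflection here: 2 n t = (m + ½) λ.
The third-smallest nonzero thickness corresponds to m = 2: t = (m + ½) λ / (2 n) = 2.50 × 755 / (2 × 1.462) = 646 nm.

646 nm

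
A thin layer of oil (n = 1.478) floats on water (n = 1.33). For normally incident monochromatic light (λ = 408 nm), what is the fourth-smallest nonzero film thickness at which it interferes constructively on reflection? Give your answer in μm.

At the upper boundary (n = 1.0 to n = 1.478) the reflected ray undergoes a half-wave phase shift.
At the lower boundary (n = 1.478 to n = 1.33) the reflected ray undergoes no phase shift.
Exactly one π shift → a net half-wave offset.
With one net inversion, constructive interference in reflection requires 2 n t = (m + ½) λ.
The fourth-smallest nonzero thickness corresponds to m = 3: t = (m + ½) λ / (2 n) = 3.50 × 408 / (2 × 1.478) = 483 nm.

0.483 μm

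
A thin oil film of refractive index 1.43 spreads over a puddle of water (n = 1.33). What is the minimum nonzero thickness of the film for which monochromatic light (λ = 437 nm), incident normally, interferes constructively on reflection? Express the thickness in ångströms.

Top surface (1.0 → 1.43): reflection off a higher-index medium gives a half-wave phase shift.
At the lower boundary (n = 1.43 to n = 1.33) the reflected ray undergoes no phase shift.
Net: one phase inversion between the two reflected rays.
For bright reflection here: 2 n t = (m + ½) λ.
Minimum at m = 0: t = λ / (4 n) = 437 / (4 × 1.43) = 76.4 nm.

764 Å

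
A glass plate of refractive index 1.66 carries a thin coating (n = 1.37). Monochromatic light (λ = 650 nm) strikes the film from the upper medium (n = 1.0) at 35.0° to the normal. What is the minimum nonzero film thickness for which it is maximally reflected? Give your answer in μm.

0.261 μm

At the upper boundary (n = 1.0 to n = 1.37) the reflected ray undergoes a half-wave phase shift.
At the lower boundary (n = 1.37 to n = 1.66) the reflected ray undergoes a half-wave phase shift.
Zero or two π shifts → no net half-wave offset.
With no net inversion, constructive interference in reflection requires 2 n t cos θ_r = m λ.
Snell's law: 1.0 sin 35.0° = 1.37 sin θ_r → sin θ_r = 0.419, cos θ_r = 0.908.
Minimum nonzero at m = 1: t = λ / (2 n cos θ_r) = 650 / (2 × 1.37 × 0.908) = 261 nm.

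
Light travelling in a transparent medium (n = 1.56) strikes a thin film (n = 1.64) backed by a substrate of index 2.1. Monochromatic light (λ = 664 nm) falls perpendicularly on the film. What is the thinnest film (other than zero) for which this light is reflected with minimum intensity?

101 nm

Top surface (1.56 → 1.64): reflection off a higher-index medium gives a half-wave phase shift.
Bottom surface (1.64 → 2.1): reflection off a higher-index medium gives a half-wave phase shift.
The two reflections carry the same phase change, so no net offset.
For minimum reflection here: 2 n t = (m + ½) λ.
Minimum at m = 0: t = λ / (4 n) = 664 / (4 × 1.64) = 101 nm.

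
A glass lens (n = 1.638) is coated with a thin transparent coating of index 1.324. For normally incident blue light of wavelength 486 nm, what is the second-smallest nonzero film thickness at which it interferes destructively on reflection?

275 nm

Top surface (1.0 → 1.324): reflection off a higher-index medium gives a half-wave phase shift.
Bottom surface (1.324 → 1.638): reflection off a higher-index medium gives a half-wave phase shift.
Zero or two π shifts → no net half-wave offset.
For minimum reflection here: 2 n t = (m + ½) λ.
The second-smallest nonzero thickness corresponds to m = 1: t = (m + ½) λ / (2 n) = 1.50 × 486 / (2 × 1.324) = 275 nm.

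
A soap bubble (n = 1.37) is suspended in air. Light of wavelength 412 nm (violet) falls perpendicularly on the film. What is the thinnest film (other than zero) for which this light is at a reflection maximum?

Ray reflecting at the top interface goes from n = 1.0 toward n = 1.37: a half-wave phase shift.
At the lower boundary (n = 1.37 to n = 1.0) the reflected ray undergoes no phase shift.
Exactly one π shift → a net half-wave offset.
With one net inversion, constructive interference in reflection requires 2 n t = (m + ½) λ.
Minimum at m = 0: t = λ / (4 n) = 412 / (4 × 1.37) = 75.2 nm.

75.2 nm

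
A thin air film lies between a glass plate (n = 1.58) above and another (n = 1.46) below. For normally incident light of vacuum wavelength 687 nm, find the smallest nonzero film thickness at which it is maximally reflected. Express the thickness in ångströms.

1718 Å

At the upper boundary (n = 1.58 to n = 1.0) the reflected ray undergoes no phase shift.
Bottom surface (1.0 → 1.46): reflection off a higher-index medium gives a half-wave phase shift.
Exactly one π shift → a net half-wave offset.
So the condition for constructive reflection is 2 n t = (m + ½) λ.
Minimum at m = 0: t = λ / (4 n) = 687 / (4 × 1.0) = 172 nm.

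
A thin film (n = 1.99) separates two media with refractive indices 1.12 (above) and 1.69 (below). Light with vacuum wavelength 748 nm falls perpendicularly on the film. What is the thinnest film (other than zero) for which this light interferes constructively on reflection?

94.0 nm

Top surface (1.12 → 1.99): reflection off a higher-index medium gives a half-wave phase shift.
At the lower boundary (n = 1.99 to n = 1.69) the reflected ray undergoes no phase shift.
Exactly one π shift → a net half-wave offset.
For strong reflection here: 2 n t = (m + ½) λ.
Minimum at m = 0: t = λ / (4 n) = 748 / (4 × 1.99) = 94.0 nm.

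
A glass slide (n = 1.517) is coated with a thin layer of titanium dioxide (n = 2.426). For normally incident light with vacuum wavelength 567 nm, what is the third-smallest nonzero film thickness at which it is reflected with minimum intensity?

351 nm

Top surface (1.0 → 2.426): reflection off a higher-index medium gives a half-wave phase shift.
Ray reflecting at the bottom interface goes from n = 2.426 toward n = 1.517: no phase shift.
Net: one phase inversion between the two reflected rays.
So the condition for destructive reflection is 2 n t = m λ.
The third-smallest nonzero thickness corresponds to m = 3: t = m λ / (2 n) = 3.00 × 567 / (2 × 2.426) = 351 nm.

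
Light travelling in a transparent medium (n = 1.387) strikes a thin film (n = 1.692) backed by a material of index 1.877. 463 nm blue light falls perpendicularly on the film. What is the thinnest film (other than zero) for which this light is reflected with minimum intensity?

Top surface (1.387 → 1.692): reflection off a higher-index medium gives a half-wave phase shift.
Bottom surface (1.692 → 1.877): reflection off a higher-index medium gives a half-wave phase shift.
Net: no relative phase inversion (both shifts match).
For dark reflection here: 2 n t = (m + ½) λ.
Minimum at m = 0: t = λ / (4 n) = 463 / (4 × 1.692) = 68.4 nm.

68.4 nm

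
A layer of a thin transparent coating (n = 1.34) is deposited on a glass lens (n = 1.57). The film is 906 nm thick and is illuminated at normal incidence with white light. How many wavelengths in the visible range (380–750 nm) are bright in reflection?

Top surface (1.0 → 1.34): reflection off a higher-index medium gives a half-wave phase shift.
At the lower boundary (n = 1.34 to n = 1.57) the reflected ray undergoes a half-wave phase shift.
Net: no relative phase inversion (both shifts match).
With no net inversion, constructive interference in reflection requires 2 n t = m λ.
λ = 2 n t / m = 2428 / m nm.
m=3: 809 nm (IR); m=4: 607 nm (visible); m=5: 486 nm (visible); m=6: 405 nm (visible); m=7: 347 nm (UV).

3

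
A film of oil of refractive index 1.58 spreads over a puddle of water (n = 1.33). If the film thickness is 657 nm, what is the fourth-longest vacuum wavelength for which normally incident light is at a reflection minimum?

Top surface (1.0 → 1.58): reflection off a higher-index medium gives a half-wave phase shift.
Bottom surface (1.58 → 1.33): reflection off a lower-index medium gives no phase shift.
Exactly one π shift → a net half-wave offset.
For dark reflection here: 2 n t = m λ.
λ = 2 n t / m. The fourth-longest wavelength is m = 4: λ = 2 × 1.58 × 657 / 4.00 = 519 nm.

519 nm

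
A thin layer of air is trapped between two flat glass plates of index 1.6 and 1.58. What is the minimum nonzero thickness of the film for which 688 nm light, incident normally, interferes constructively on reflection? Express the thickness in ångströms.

At the upper boundary (n = 1.6 to n = 1.0) the reflected ray undergoes no phase shift.
Ray reflecting at the bottom interface goes from n = 1.0 toward n = 1.58: a half-wave phase shift.
The two reflections differ by half a wavelength.
With one net inversion, constructive interference in reflection requires 2 n t = (m + ½) λ.
Minimum at m = 0: t = λ / (4 n) = 688 / (4 × 1.0) = 172 nm.

1720 Å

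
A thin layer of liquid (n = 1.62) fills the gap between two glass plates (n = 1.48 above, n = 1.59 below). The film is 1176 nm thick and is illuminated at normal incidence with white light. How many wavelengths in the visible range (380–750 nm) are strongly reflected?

5

Ray reflecting at the top interface goes from n = 1.48 toward n = 1.62: a half-wave phase shift.
Bottom surface (1.62 → 1.59): reflection off a lower-index medium gives no phase shift.
The two reflections differ by half a wavelength.
For maximum reflection here: 2 n t = (m + ½) λ.
λ = 2 n t / (m + ½) = 3810 / (m + ½) nm.
m=4: 847 nm (IR); m=5: 693 nm (visible); m=6: 586 nm (visible); m=7: 508 nm (visible); m=8: 448 nm (visible); m=9: 401 nm (visible); m=10: 363 nm (UV).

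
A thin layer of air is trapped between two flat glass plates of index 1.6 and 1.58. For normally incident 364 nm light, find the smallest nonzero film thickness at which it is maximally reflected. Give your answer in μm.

0.0910 μm

Ray reflecting at the top interface goes from n = 1.6 toward n = 1.0: no phase shift.
Ray reflecting at the bottom interface goes from n = 1.0 toward n = 1.58: a half-wave phase shift.
Exactly one π shift → a net half-wave offset.
With one net inversion, constructive interference in reflection requires 2 n t = (m + ½) λ.
Minimum at m = 0: t = λ / (4 n) = 364 / (4 × 1.0) = 91.0 nm.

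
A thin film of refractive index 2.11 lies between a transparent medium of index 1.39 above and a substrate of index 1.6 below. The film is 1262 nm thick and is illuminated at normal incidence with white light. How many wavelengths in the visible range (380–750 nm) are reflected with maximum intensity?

7

Ray reflecting at the top interface goes from n = 1.39 toward n = 2.11: a half-wave phase shift.
Bottom surface (2.11 → 1.6): reflection off a lower-index medium gives no phase shift.
Exactly one π shift → a net half-wave offset.
So the condition for constructive reflection is 2 n t = (m + ½) λ.
λ = 2 n t / (m + ½) = 5326 / (m + ½) nm.
m=6: 819 nm (IR); m=7: 710 nm (visible); m=8: 627 nm (visible); m=9: 561 nm (visible); m=10: 507 nm (visible); m=11: 463 nm (visible); m=12: 426 nm (visible); m=13: 394 nm (visible); m=14: 367 nm (UV).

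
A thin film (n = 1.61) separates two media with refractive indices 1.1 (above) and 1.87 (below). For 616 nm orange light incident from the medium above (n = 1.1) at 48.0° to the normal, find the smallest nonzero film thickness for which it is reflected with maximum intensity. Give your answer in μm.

0.222 μm

Ray reflecting at the top interface goes from n = 1.1 toward n = 1.61: a half-wave phase shift.
Ray reflecting at the bottom interface goes from n = 1.61 toward n = 1.87: a half-wave phase shift.
The two reflections carry the same phase change, so no net offset.
With no net inversion, constructive interference in reflection requires 2 n t cos θ_r = m λ.
Snell's law: 1.1 sin 48.0° = 1.61 sin θ_r → sin θ_r = 0.508, cos θ_r = 0.862.
Minimum nonzero at m = 1: t = λ / (2 n cos θ_r) = 616 / (2 × 1.61 × 0.862) = 222 nm.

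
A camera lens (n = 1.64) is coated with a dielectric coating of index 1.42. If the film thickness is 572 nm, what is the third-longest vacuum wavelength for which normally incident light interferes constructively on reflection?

541 nm

Ray reflecting at the top interface goes from n = 1.0 toward n = 1.42: a half-wave phase shift.
At the lower boundary (n = 1.42 to n = 1.64) the reflected ray undergoes a half-wave phase shift.
Zero or two π shifts → no net half-wave offset.
So the condition for constructive reflection is 2 n t = m λ.
λ = 2 n t / m. The third-longest wavelength is m = 3: λ = 2 × 1.42 × 572 / 3.00 = 541 nm.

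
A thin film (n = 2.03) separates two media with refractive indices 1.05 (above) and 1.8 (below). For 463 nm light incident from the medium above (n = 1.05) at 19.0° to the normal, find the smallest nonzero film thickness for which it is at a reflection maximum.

Ray reflecting at the top interface goes from n = 1.05 toward n = 2.03: a half-wave phase shift.
Ray reflecting at the bottom interface goes from n = 2.03 toward n = 1.8: no phase shift.
The two reflections differ by half a wavelength.
So the condition for constructive reflection is 2 n t cos θ_r = (m + ½) λ.
Snell's law: 1.05 sin 19.0° = 2.03 sin θ_r → sin θ_r = 0.168, cos θ_r = 0.986.
Minimum at m = 0: t = λ / (4 n cos θ_r) = 463 / (4 × 2.03 × 0.986) = 57.8 nm.

57.8 nm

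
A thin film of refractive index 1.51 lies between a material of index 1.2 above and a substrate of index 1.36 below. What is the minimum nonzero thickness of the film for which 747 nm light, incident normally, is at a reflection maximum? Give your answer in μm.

0.124 μm

Ray reflecting at the top interface goes from n = 1.2 toward n = 1.51: a half-wave phase shift.
Ray reflecting at the bottom interface goes from n = 1.51 toward n = 1.36: no phase shift.
Exactly one π shift → a net half-wave offset.
So the condition for constructive reflection is 2 n t = (m + ½) λ.
Minimum at m = 0: t = λ / (4 n) = 747 / (4 × 1.51) = 124 nm.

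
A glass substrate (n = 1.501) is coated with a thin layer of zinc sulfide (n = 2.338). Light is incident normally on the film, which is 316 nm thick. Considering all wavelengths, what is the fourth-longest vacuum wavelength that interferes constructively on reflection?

At the upper boundary (n = 1.0 to n = 2.338) the reflected ray undergoes a half-wave phase shift.
Ray reflecting at the bottom interface goes from n = 2.338 toward n = 1.501: no phase shift.
The two reflections differ by half a wavelength.
So the condition for constructive reflection is 2 n t = (m + ½) λ.
λ = 2 n t / (m + ½). The fourth-longest wavelength is m = 3: λ = 2 × 2.338 × 316 / 3.50 = 422 nm.

422 nm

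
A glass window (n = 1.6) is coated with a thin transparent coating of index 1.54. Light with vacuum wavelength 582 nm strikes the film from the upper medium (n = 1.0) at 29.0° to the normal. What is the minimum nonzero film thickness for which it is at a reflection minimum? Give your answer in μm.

Ray reflecting at the top interface goes from n = 1.0 toward n = 1.54: a half-wave phase shift.
At the lower boundary (n = 1.54 to n = 1.6) the reflected ray undergoes a half-wave phase shift.
Zero or two π shifts → no net half-wave offset.
So the condition for destructive reflection is 2 n t cos θ_r = (m + ½) λ.
Snell's law: 1.0 sin 29.0° = 1.54 sin θ_r → sin θ_r = 0.315, cos θ_r = 0.949.
Minimum at m = 0: t = λ / (4 n cos θ_r) = 582 / (4 × 1.54 × 0.949) = 99.5 nm.

0.0995 μm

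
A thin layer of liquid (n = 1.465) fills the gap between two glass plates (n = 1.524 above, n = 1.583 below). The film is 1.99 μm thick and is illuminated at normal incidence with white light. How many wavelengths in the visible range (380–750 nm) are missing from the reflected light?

Ray reflecting at the top interface goes from n = 1.524 toward n = 1.465: no phase shift.
Ray reflecting at the bottom interface goes from n = 1.465 toward n = 1.583: a half-wave phase shift.
The two reflections differ by half a wavelength.
So the condition for destructive reflection is 2 n t = m λ.
λ = 2 n t / m = 5831 / m nm.
m=7: 833 nm (IR); m=8: 729 nm (visible); m=9: 648 nm (visible); m=10: 583 nm (visible); m=11: 530 nm (visible); m=12: 486 nm (visible); m=13: 449 nm (visible); m=14: 416 nm (visible); m=15: 389 nm (visible); m=16: 364 nm (UV).

8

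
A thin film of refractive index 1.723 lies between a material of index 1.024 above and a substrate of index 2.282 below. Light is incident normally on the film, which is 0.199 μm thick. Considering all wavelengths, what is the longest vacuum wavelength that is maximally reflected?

686 nm

At the upper boundary (n = 1.024 to n = 1.723) the reflected ray undergoes a half-wave phase shift.
Ray reflecting at the bottom interface goes from n = 1.723 toward n = 2.282: a half-wave phase shift.
Net: no relative phase inversion (both shifts match).
With no net inversion, constructive interference in reflection requires 2 n t = m λ.
λ = 2 n t / m. The longest wavelength is m = 1: λ = 2 × 1.723 × 199 / 1.00 = 686 nm.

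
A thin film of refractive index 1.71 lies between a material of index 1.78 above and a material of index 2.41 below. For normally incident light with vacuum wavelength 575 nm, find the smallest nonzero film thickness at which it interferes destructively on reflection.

Ray reflecting at the top interface goes from n = 1.78 toward n = 1.71: no phase shift.
Ray reflecting at the bottom interface goes from n = 1.71 toward n = 2.41: a half-wave phase shift.
Net: one phase inversion between the two reflected rays.
For dark reflection here: 2 n t = m λ.
Minimum nonzero at m = 1: t = λ / (2 n) = 575 / (2 × 1.71) = 168 nm.

168 nm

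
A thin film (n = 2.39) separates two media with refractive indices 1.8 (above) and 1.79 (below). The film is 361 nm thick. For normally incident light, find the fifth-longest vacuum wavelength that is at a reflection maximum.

383 nm

Ray reflecting at the top interface goes from n = 1.8 toward n = 2.39: a half-wave phase shift.
At the lower boundary (n = 2.39 to n = 1.79) the reflected ray undergoes no phase shift.
Exactly one π shift → a net half-wave offset.
So the condition for constructive reflection is 2 n t = (m + ½) λ.
λ = 2 n t / (m + ½). The fifth-longest wavelength is m = 4: λ = 2 × 2.39 × 361 / 4.50 = 383 nm.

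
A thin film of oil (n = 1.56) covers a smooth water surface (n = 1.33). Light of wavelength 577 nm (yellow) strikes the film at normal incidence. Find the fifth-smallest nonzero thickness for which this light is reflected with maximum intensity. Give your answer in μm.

0.832 μm

Top surface (1.0 → 1.56): reflection off a higher-index medium gives a half-wave phase shift.
Ray reflecting at the bottom interface goes from n = 1.56 toward n = 1.33: no phase shift.
Exactly one π shift → a net half-wave offset.
For strong reflection here: 2 n t = (m + ½) λ.
The fifth-smallest nonzero thickness corresponds to m = 4: t = (m + ½) λ / (2 n) = 4.50 × 577 / (2 × 1.56) = 832 nm.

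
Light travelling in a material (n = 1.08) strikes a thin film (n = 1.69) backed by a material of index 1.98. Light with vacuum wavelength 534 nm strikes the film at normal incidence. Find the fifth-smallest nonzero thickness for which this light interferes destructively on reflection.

Top surface (1.08 → 1.69): reflection off a higher-index medium gives a half-wave phase shift.
Bottom surface (1.69 → 1.98): reflection off a higher-index medium gives a half-wave phase shift.
Zero or two π shifts → no net half-wave offset.
So the condition for destructive reflection is 2 n t = (m + ½) λ.
The fifth-smallest nonzero thickness corresponds to m = 4: t = (m + ½) λ / (2 n) = 4.50 × 534 / (2 × 1.69) = 711 nm.

711 nm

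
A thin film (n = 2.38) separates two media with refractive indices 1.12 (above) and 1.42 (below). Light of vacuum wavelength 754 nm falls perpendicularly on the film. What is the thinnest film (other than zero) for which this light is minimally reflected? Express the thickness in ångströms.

1584 Å

At the upper boundary (n = 1.12 to n = 2.38) the reflected ray undergoes a half-wave phase shift.
Bottom surface (2.38 → 1.42): reflection off a lower-index medium gives no phase shift.
The two reflections differ by half a wavelength.
So the condition for destructive reflection is 2 n t = m λ.
Minimum nonzero at m = 1: t = λ / (2 n) = 754 / (2 × 2.38) = 158 nm.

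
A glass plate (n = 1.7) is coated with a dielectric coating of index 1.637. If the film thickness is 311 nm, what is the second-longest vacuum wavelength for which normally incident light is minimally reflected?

679 nm

Top surface (1.0 → 1.637): reflection off a higher-index medium gives a half-wave phase shift.
At the lower boundary (n = 1.637 to n = 1.7) the reflected ray undergoes a half-wave phase shift.
The two reflections carry the same phase change, so no net offset.
So the condition for destructive reflection is 2 n t = (m + ½) λ.
λ = 2 n t / (m + ½). The second-longest wavelength is m = 1: λ = 2 × 1.637 × 311 / 1.50 = 679 nm.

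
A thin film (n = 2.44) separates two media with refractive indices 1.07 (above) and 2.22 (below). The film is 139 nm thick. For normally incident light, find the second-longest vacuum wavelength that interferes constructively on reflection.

At the upper boundary (n = 1.07 to n = 2.44) the reflected ray undergoes a half-wave phase shift.
Ray reflecting at the bottom interface goes from n = 2.44 toward n = 2.22: no phase shift.
Net: one phase inversion between the two reflected rays.
For strong reflection here: 2 n t = (m + ½) λ.
λ = 2 n t / (m + ½). The second-longest wavelength is m = 1: λ = 2 × 2.44 × 139 / 1.50 = 452 nm.

452 nm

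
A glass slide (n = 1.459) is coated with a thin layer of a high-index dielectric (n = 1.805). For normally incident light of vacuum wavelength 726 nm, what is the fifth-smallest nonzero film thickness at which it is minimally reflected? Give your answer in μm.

1.01 μm

At the upper boundary (n = 1.0 to n = 1.805) the reflected ray undergoes a half-wave phase shift.
Ray reflecting at the bottom interface goes from n = 1.805 toward n = 1.459: no phase shift.
Net: one phase inversion between the two reflected rays.
With one net inversion, destructive interference in reflection requires 2 n t = m λ.
The fifth-smallest nonzero thickness corresponds to m = 5: t = m λ / (2 n) = 5.00 × 726 / (2 × 1.805) = 1006 nm.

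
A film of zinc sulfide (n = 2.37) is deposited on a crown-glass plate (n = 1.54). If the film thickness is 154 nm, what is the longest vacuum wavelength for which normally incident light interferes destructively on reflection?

At the upper boundary (n = 1.0 to n = 2.37) the reflected ray undergoes a half-wave phase shift.
Ray reflecting at the bottom interface goes from n = 2.37 toward n = 1.54: no phase shift.
Net: one phase inversion between the two reflected rays.
With one net inversion, destructive interference in reflection requires 2 n t = m λ.
λ = 2 n t / m. The longest wavelength is m = 1: λ = 2 × 2.37 × 154 / 1.00 = 730 nm.

730 nm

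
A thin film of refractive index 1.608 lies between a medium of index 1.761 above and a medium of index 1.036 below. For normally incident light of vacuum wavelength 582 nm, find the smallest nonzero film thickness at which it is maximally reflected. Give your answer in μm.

0.181 μm

Top surface (1.761 → 1.608): reflection off a lower-index medium gives no phase shift.
Bottom surface (1.608 → 1.036): reflection off a lower-index medium gives no phase shift.
The two reflections carry the same phase change, so no net offset.
For bright reflection here: 2 n t = m λ.
Minimum nonzero at m = 1: t = λ / (2 n) = 582 / (2 × 1.608) = 181 nm.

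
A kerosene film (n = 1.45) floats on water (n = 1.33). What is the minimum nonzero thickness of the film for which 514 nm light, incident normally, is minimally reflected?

177 nm

Top surface (1.0 → 1.45): reflection off a higher-index medium gives a half-wave phase shift.
At the lower boundary (n = 1.45 to n = 1.33) the reflected ray undergoes no phase shift.
Exactly one π shift → a net half-wave offset.
With one net inversion, destructive interference in reflection requires 2 n t = m λ.
Minimum nonzero at m = 1: t = λ / (2 n) = 514 / (2 × 1.45) = 177 nm.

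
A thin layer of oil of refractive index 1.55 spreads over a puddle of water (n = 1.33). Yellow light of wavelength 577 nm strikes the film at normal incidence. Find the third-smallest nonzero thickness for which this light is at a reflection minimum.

At the upper boundary (n = 1.0 to n = 1.55) the reflected ray undergoes a half-wave phase shift.
Bottom surface (1.55 → 1.33): reflection off a lower-index medium gives no phase shift.
The two reflections differ by half a wavelength.
For minimum reflection here: 2 n t = m λ.
The third-smallest nonzero thickness corresponds to m = 3: t = m λ / (2 n) = 3.00 × 577 / (2 × 1.55) = 558 nm.

558 nm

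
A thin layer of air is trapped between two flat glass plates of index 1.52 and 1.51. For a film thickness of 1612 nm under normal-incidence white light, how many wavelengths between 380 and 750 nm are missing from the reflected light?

4

At the upper boundary (n = 1.52 to n = 1.0) the reflected ray undergoes no phase shift.
Bottom surface (1.0 → 1.51): reflection off a higher-index medium gives a half-wave phase shift.
Exactly one π shift → a net half-wave offset.
With one net inversion, destructive interference in reflection requires 2 n t = m λ.
λ = 2 n t / m = 3224 / m nm.
m=4: 806 nm (IR); m=5: 645 nm (visible); m=6: 537 nm (visible); m=7: 461 nm (visible); m=8: 403 nm (visible); m=9: 358 nm (UV).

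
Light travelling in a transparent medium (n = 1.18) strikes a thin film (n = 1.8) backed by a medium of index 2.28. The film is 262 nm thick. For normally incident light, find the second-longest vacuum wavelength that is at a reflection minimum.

629 nm

Top surface (1.18 → 1.8): reflection off a higher-index medium gives a half-wave phase shift.
Bottom surface (1.8 → 2.28): reflection off a higher-index medium gives a half-wave phase shift.
Net: no relative phase inversion (both shifts match).
With no net inversion, destructive interference in reflection requires 2 n t = (m + ½) λ.
λ = 2 n t / (m + ½). The second-longest wavelength is m = 1: λ = 2 × 1.8 × 262 / 1.50 = 629 nm.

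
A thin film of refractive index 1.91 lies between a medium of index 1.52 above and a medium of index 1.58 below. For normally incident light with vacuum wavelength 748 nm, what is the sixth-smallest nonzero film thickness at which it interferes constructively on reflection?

Top surface (1.52 → 1.91): reflection off a higher-index medium gives a half-wave phase shift.
Ray reflecting at the bottom interface goes from n = 1.91 toward n = 1.58: no phase shift.
Net: one phase inversion between the two reflected rays.
So the condition for constructive reflection is 2 n t = (m + ½) λ.
The sixth-smallest nonzero thickness corresponds to m = 5: t = (m + ½) λ / (2 n) = 5.50 × 748 / (2 × 1.91) = 1077 nm.

1077 nm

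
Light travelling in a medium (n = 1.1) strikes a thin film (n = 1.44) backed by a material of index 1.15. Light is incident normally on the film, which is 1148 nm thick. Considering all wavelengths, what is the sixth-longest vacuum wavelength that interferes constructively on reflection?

601 nm

At the upper boundary (n = 1.1 to n = 1.44) the reflected ray undergoes a half-wave phase shift.
At the lower boundary (n = 1.44 to n = 1.15) the reflected ray undergoes no phase shift.
The two reflections differ by half a wavelength.
With one net inversion, constructive interference in reflection requires 2 n t = (m + ½) λ.
λ = 2 n t / (m + ½). The sixth-longest wavelength is m = 5: λ = 2 × 1.44 × 1148 / 5.50 = 601 nm.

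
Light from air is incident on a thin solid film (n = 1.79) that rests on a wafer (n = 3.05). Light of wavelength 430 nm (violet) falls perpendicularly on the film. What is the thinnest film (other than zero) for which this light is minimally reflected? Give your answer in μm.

0.0601 μm

Top surface (1.0 → 1.79): reflection off a higher-index medium gives a half-wave phase shift.
Bottom surface (1.79 → 3.05): reflection off a higher-index medium gives a half-wave phase shift.
Net: no relative phase inversion (both shifts match).
For minimum reflection here: 2 n t = (m + ½) λ.
Minimum at m = 0: t = λ / (4 n) = 430 / (4 × 1.79) = 60.1 nm.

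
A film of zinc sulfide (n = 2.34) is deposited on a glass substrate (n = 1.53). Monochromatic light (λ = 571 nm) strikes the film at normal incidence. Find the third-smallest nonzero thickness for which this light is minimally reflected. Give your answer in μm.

0.366 μm

Ray reflecting at the top interface goes from n = 1.0 toward n = 2.34: a half-wave phase shift.
At the lower boundary (n = 2.34 to n = 1.53) the reflected ray undergoes no phase shift.
Net: one phase inversion between the two reflected rays.
For weak reflection here: 2 n t = m λ.
The third-smallest nonzero thickness corresponds to m = 3: t = m λ / (2 n) = 3.00 × 571 / (2 × 2.34) = 366 nm.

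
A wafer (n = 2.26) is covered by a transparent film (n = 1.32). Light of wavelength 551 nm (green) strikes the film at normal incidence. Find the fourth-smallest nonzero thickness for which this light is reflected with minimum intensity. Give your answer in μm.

0.730 μm

Ray reflecting at the top interface goes from n = 1.0 toward n = 1.32: a half-wave phase shift.
Ray reflecting at the bottom interface goes from n = 1.32 toward n = 2.26: a half-wave phase shift.
The two reflections carry the same phase change, so no net offset.
With no net inversion, destructive interference in reflection requires 2 n t = (m + ½) λ.
The fourth-smallest nonzero thickness corresponds to m = 3: t = (m + ½) λ / (2 n) = 3.50 × 551 / (2 × 1.32) = 730 nm.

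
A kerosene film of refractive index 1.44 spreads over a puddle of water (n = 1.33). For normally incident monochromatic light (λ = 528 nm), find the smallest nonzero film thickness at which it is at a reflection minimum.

Top surface (1.0 → 1.44): reflection off a higher-index medium gives a half-wave phase shift.
Bottom surface (1.44 → 1.33): reflection off a lower-index medium gives no phase shift.
Net: one phase inversion between the two reflected rays.
With one net inversion, destructive interference in reflection requires 2 n t = m λ.
Minimum nonzero at m = 1: t = λ / (2 n) = 528 / (2 × 1.44) = 183 nm.

183 nm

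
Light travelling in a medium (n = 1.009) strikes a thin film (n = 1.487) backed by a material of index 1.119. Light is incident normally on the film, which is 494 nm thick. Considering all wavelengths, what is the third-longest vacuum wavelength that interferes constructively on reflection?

At the upper boundary (n = 1.009 to n = 1.487) the reflected ray undergoes a half-wave phase shift.
Ray reflecting at the bottom interface goes from n = 1.487 toward n = 1.119: no phase shift.
Exactly one π shift → a net half-wave offset.
So the condition for constructive reflection is 2 n t = (m + ½) λ.
λ = 2 n t / (m + ½). The third-longest wavelength is m = 2: λ = 2 × 1.487 × 494 / 2.50 = 588 nm.

588 nm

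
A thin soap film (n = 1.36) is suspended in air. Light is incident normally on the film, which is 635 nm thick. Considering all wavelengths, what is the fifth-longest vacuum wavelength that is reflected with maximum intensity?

384 nm

Top surface (1.0 → 1.36): reflection off a higher-index medium gives a half-wave phase shift.
Ray reflecting at the bottom interface goes from n = 1.36 toward n = 1.0: no phase shift.
The two reflections differ by half a wavelength.
For strong reflection here: 2 n t = (m + ½) λ.
λ = 2 n t / (m + ½). The fifth-longest wavelength is m = 4: λ = 2 × 1.36 × 635 / 4.50 = 384 nm.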